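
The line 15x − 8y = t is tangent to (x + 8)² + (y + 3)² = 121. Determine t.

For a tangent, require d(centre, line) = r = 11.
|15·(−8) − 8·(−3) − t| / √289 = 11
|t − (−96)| = 11·17, so t = 91 or t = −283.

t = −283 or t = 91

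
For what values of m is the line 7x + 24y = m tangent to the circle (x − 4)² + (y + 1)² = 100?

m = −246 or m = 254

The line touches the circle iff its distance from (4, −1) is 10:
|7·4 + 24·(−1) − m| / √625 = 10
|m − (4)| = 10·25, so m = 254 or m = −246.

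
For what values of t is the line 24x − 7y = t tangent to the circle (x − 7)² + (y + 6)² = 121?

For a tangent, require d(centre, line) = r = 11.
|24·7 − 7·(−6) − t| / √625 = 11
|t − (210)| = 11·25, so t = 485 or t = −65.

t = −65 or t = 485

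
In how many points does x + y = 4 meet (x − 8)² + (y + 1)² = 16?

Substituting the line into the circle gives 2x² − 26x + 73 = 0.
Δ = 676 − 584 = 92.
Two real roots: the line is a secant.

2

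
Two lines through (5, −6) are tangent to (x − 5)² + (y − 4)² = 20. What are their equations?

2x − y = 16 and 2x + y = 4

A line y − (−6) = m(x − (5)) is tangent when its distance from (5, 4) is 2√5:
(0m − (10))² = 20(m² + 1)
m² − 4 = 0, so m = 2 or m = −2.
With m = 2: 2x − y = 16. With m = −2: 2x + y = 4.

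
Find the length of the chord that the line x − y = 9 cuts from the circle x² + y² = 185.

17√2

Express y = x − 9 and substitute into the circle:
2x² − 18x − 104 = 0  ⟹  x² − 9x − 52 = 0
x = 13 or x = −4, giving (13, 4) and (−4, −13).
|(13, 4) − (−4, −13)| = √((17)² + (17)²) = 17√2.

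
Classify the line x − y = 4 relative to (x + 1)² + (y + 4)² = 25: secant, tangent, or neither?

secant

Substituting the line into the circle gives 2x² + 2x − 24 = 0.
Δ = 4 − (−192) = 196.
Two real roots: the line is a secant.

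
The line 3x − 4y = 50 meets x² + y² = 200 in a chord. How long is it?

Centre (0, 0), r² = 200. Perpendicular distance d from centre to line = |−50| / √25 = 50/√25.
Half the chord is √(r² − d²) = √(100), so the full chord is 20.

20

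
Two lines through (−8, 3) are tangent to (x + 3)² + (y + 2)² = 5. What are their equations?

2x + y = −13 and x + 2y = −2

Let a tangent through (−8, 3) have slope m. Its distance from (−3, −2) must equal √5:
(5m − (−5))² = 5(m² + 1)
2m² + 5m + 2 = 0, so m = −2 or m = −1/2.
With m = −2: 2x + y = −13. With m = −1/2: x + 2y = −2.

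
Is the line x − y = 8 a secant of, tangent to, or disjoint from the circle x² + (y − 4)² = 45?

disjoint

d² = (1·0 − 1·4 − (8))²/2 = 72; r² = 45.
Since d² > r², the line lies outside the circle.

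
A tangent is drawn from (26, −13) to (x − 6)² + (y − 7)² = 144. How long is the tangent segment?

Centre (6, 7), r² = 144. |PO|² = (20)² + (−20)² = 800.
The tangent meets the radius at right angles, so tangent² = |PO|² − r² = 800 − 144 = 656.

4√41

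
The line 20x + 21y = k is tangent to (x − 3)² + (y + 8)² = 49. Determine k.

For a tangent, require d(centre, line) = r = 7.
|20·3 + 21·(−8) − k| / √841 = 7
|k − (−108)| = 7·29, so k = 95 or k = −311.

k = −311 or k = 95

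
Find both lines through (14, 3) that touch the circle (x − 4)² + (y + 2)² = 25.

y = 3 and 4x − 3y = 47

Write the tangent as mx − y + (3 − m·(14)) = 0 and set its distance from the centre to 5:
[m·(−10) − (−5)]² = 25(m² + 1)
3m² − 4m = 0, so m = 0 or m = 4/3.
With m = 0: y = 3. With m = 4/3: 4x − 3y = 47.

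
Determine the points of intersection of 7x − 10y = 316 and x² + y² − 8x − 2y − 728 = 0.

Express y = (−316 + 7x)/10 and substitute into the circle:
149x² − 5364x + 33376 = 0  ⟹  x² − 36x + 224 = 0
x = 28 or x = 8, giving (28, −12) and (8, −26).

(8, −26) and (28, −12)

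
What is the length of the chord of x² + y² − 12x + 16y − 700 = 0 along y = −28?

40

Express y = −28 and substitute into the circle:
x² − 12x − 364 = 0
x = 26 or x = −14, giving (26, −28) and (−14, −28).
Chord length = distance between (26, −28) and (−14, −28) = √1600 = 40.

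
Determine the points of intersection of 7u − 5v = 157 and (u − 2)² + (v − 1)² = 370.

Express v = (−157 + 7u)/5 and substitute into the circle:
74u² − 2368u + 17094 = 0  ⟹  u² − 32u + 231 = 0
u = 21 or u = 11, giving (21, −2) and (11, −16).

(11, −16) and (21, −2)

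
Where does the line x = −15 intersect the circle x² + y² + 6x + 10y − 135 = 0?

(−15, −10) and (−15, 0)

The line gives x = −15. Substituting into the circle:
y² + 10y = 0
y = 0 or y = −10, giving (−15, 0) and (−15, −10).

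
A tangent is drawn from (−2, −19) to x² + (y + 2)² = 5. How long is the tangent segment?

12√2

With centre O = (0, −2), |OP|² = 293 and r² = 5.
The tangent meets the radius at right angles, so tangent² = |PO|² − r² = 293 − 5 = 288.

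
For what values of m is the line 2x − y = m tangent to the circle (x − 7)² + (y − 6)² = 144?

m = 8 ± 12√5

Tangency holds when the distance from the centre (7, 6) to the line equals the radius 12:
|2·7 − 1·6 − m| / √5 = 12
|m − (8)| = 12√5.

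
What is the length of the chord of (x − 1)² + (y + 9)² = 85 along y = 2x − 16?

Express y = 2x − 16 and substitute into the circle:
5x² − 30x − 35 = 0  ⟹  x² − 6x − 7 = 0
x = 7 or x = −1, giving (7, −2) and (−1, −18).
Chord length = distance between (7, −2) and (−1, −18) = √320 = 8√5.

8√5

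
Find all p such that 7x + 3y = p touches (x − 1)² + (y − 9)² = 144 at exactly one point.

Tangency holds when the distance from the centre (1, 9) to the line equals the radius 12:
|7·1 + 3·9 − p| / √58 = 12
|p − (34)| = 12√58.

p = 34 ± 12√58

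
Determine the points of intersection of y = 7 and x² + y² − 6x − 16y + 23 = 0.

(−4, 7) and (10, 7)

Express y = 7 and substitute into the circle:
x² − 6x − 40 = 0
x = 10 or x = −4, giving (10, 7) and (−4, 7).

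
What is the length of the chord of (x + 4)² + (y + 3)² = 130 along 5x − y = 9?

The distance from (−4, −3) to the line is 26/√26, and r² = 130.
Chord = 2√(r² − d²) = 2·√(104) = 4√26.

4√26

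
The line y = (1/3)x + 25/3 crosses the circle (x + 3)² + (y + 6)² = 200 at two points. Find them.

Express y = (25 + x)/3 and substitute into the circle:
10x² + 140x + 130 = 0  ⟹  x² + 14x + 13 = 0
x = −1 or x = −13, giving (−1, 8) and (−13, 4).

(−13, 4) and (−1, 8)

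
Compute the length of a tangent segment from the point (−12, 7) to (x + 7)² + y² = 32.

With centre O = (−7, 0), |OP|² = 74 and r² = 32.
Power of the point: PT² = |PO|² − r² = 42, so PT = √42.

√42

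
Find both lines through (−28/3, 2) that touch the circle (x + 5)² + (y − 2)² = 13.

Write the tangent as mx − y + (2 − m·(−28/3)) = 0 and set its distance from the centre to √13:
[m·(13/3) − (0)]² = 13(m² + 1)
4m² − 9 = 0, so m = −3/2 or m = 3/2.
Through (−28/3, 2) these give 3x + 2y = −24 and 3x − 2y = −32.

3x + 2y = −24 and 3x − 2y = −32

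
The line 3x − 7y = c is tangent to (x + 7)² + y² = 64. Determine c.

For a tangent, require d(centre, line) = r = 8.
|3·(−7) − 7·0 − c| / √58 = 8
|c − (−21)| = 8√58.

c = −21 ± 8√58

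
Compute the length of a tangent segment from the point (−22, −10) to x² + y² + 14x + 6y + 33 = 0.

Centre (−7, −3), r² = 25. |PO|² = (−15)² + (−7)² = 274.
The tangent meets the radius at right angles, so tangent² = |PO|² − r² = 274 − 25 = 249.

√249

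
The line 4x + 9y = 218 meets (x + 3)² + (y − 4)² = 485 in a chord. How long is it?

2√97

Express y = (218 − 4x)/9 and substitute into the circle:
97x² − 970x − 5432 = 0  ⟹  x² − 10x − 56 = 0
x = 14 or x = −4, giving (14, 18) and (−4, 26).
Chord length = distance between (14, 18) and (−4, 26) = √388 = 2√97.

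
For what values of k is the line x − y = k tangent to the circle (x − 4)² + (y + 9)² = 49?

k = 13 ± 7√2

Tangency holds when the distance from the centre (4, −9) to the line equals the radius 7:
|1·4 − 1·(−9) − k| / √2 = 7
|k − (13)| = 7√2.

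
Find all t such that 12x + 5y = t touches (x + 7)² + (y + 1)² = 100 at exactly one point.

t = −219 or t = 41

The line touches the circle iff its distance from (−7, −1) is 10:
|12·(−7) + 5·(−1) − t| / √169 = 10
|t − (−89)| = 10·13, so t = 41 or t = −219.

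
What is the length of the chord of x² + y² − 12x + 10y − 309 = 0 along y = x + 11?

The distance from (6, −5) to the line is 22/√2, and r² = 370.
Chord = 2√(r² − d²) = 2·√(128) = 16√2.

16√2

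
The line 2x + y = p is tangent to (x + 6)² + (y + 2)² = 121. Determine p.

Tangency holds when the distance from the centre (−6, −2) to the line equals the radius 11:
|2·(−6) + 1·(−2) − p| / √5 = 11
|p − (−14)| = 11√5.

p = −14 ± 11√5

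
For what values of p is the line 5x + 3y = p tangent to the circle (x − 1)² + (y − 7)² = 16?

p = 26 ± 4√34

Tangency holds when the distance from the centre (1, 7) to the line equals the radius 4:
|5·1 + 3·7 − p| / √34 = 4
|p − (26)| = 4√34.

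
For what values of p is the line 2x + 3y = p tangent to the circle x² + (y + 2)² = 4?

p = −6 ± 2√13

For a tangent, require d(centre, line) = r = 2.
|2·0 + 3·(−2) − p| / √13 = 2
|p − (−6)| = 2√13.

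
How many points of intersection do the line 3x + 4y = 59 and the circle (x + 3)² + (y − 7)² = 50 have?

Substituting the line into the circle gives 25x² − 90x + 305 = 0.
Discriminant = (−90)² − 4·25·(305) = −22400 < 0.
No real roots: the line does not meet the circle.

0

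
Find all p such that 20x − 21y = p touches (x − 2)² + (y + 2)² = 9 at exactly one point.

For a tangent, require d(centre, line) = r = 3.
|20·2 − 21·(−2) − p| / √841 = 3
|p − (82)| = 3·29, so p = 169 or p = −5.

p = −5 or p = 169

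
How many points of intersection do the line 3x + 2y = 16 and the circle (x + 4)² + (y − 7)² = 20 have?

2

Substituting the line into the circle gives 13x² + 20x − 12 = 0.
Δ = 400 − (−624) = 1024.
Two real roots: the line is a secant.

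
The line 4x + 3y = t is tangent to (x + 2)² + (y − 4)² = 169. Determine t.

Tangency holds when the distance from the centre (−2, 4) to the line equals the radius 13:
|4·(−2) + 3·4 − t| / √25 = 13
|t − (4)| = 13·5, so t = 69 or t = −61.

t = −61 or t = 69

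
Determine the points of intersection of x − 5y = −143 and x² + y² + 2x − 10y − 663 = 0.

From the line, y = (143 + x)/5. Substituting:
26x² + 286x − 3276 = 0  ⟹  x² + 11x − 126 = 0
x = 7 or x = −18, giving (7, 30) and (−18, 25).

(−18, 25) and (7, 30)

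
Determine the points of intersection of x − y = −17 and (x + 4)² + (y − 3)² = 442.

(−23, −6) and (5, 22)

Express y = x + 17 and substitute into the circle:
2x² + 36x − 230 = 0  ⟹  x² + 18x − 115 = 0
x = 5 or x = −23, giving (5, 22) and (−23, −6).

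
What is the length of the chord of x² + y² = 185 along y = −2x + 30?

2√5

The distance from (0, 0) to the line is 30/√5, and r² = 185.
Chord = 2√(r² − d²) = 2·√(5) = 2√5.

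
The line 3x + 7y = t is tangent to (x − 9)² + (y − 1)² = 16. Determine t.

t = 34 ± 4√58

For a tangent, require d(centre, line) = r = 4.
|3·9 + 7·1 − t| / √58 = 4
|t − (34)| = 4√58.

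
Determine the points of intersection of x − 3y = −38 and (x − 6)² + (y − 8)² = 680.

(−20, 6) and (28, 22)

Substitute y = (38 + x)/3:
10x² − 80x − 5600 = 0  ⟹  x² − 8x − 560 = 0
x = 28 or x = −20, giving (28, 22) and (−20, 6).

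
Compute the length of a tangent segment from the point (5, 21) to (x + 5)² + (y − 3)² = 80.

2√86

Centre (−5, 3), r² = 80. |PO|² = (10)² + (18)² = 424.
By the tangent–radius right angle, tangent length = √(|PO|² − r²) = √344 = 2√86.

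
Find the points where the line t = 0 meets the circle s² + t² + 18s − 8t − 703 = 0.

Substitute t = 0:
s² + 18s − 703 = 0
s = 19 or s = −37, giving (19, 0) and (−37, 0).

(−37, 0) and (19, 0)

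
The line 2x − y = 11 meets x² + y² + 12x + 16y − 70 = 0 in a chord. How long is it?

The distance from (−6, −8) to the line is 15/√5, and r² = 170.
Chord = 2√(r² − d²) = 2·√(125) = 10√5.

10√5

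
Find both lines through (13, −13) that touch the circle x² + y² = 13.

3x + 2y = 13 and 2x + 3y = −13

A line y − (−13) = m(x − (13)) is tangent when its distance from (0, 0) is √13:
(−13m − (13))² = 13(m² + 1)
6m² + 13m + 6 = 0, so m = −3/2 or m = −2/3.
With m = −3/2: 3x + 2y = 13. With m = −2/3: 2x + 3y = −13.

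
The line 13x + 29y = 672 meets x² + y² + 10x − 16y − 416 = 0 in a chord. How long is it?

The distance from (−5, 8) to the line is 505/√1010, and r² = 505.
Half the chord is √(r² − d²) = √(505/2), so the full chord is √1010.

√1010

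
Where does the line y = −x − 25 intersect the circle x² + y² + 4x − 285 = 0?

(−17, −8) and (−10, −15)

From the line, y = −x − 25. Substituting:
2x² + 54x + 340 = 0  ⟹  x² + 27x + 170 = 0
x = −10 or x = −17, giving (−10, −15) and (−17, −8).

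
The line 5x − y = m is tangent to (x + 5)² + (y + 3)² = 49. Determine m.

Tangency holds when the distance from the centre (−5, −3) to the line equals the radius 7:
|5·(−5) − 1·(−3) − m| / √26 = 7
|m − (−22)| = 7√26.

m = −22 ± 7√26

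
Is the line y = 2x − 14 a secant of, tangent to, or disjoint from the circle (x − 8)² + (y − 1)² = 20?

d² = (2·8 − 1·1 − (14))²/5 = 1/5; r² = 20.
Since d² < r², the line cuts the circle twice.

secant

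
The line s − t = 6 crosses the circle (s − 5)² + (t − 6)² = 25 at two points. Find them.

Express t = s − 6 and substitute into the circle:
2s² − 34s + 144 = 0  ⟹  s² − 17s + 72 = 0
s = 9 or s = 8, giving (9, 3) and (8, 2).

(8, 2) and (9, 3)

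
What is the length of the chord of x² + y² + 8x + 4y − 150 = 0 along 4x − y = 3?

6√17

The distance from (−4, −2) to the line is 17/√17, and r² = 170.
Half the chord is √(r² − d²) = √(153), so the full chord is 6√17.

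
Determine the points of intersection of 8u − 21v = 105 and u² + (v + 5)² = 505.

From the line, v = (−105 + 8u)/21. Substituting:
505u² − 222705 = 0  ⟹  u² − 441 = 0
u = 21 or u = −21, giving (21, 3) and (−21, −13).

(−21, −13) and (21, 3)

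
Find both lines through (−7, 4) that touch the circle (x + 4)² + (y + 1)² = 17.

Write the tangent as mx − y + (4 − m·(−7)) = 0 and set its distance from the centre to √17:
(3m − (−5))² = 17(m² + 1)
4m² − 15m − 4 = 0, so m = 4 or m = −1/4.
With m = 4: 4x − y = −32. With m = −1/4: x + 4y = 9.

4x − y = −32 and x + 4y = 9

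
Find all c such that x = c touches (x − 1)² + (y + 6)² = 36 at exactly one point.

c = −5 or c = 7

Tangency holds when the distance from the centre (1, −6) to the line equals the radius 6:
|1·1 + 0·(−6) − c| / √1 = 6
|c − (1)| = 6, so c = 7 or c = −5.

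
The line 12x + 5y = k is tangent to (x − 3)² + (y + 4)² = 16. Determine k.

Tangency holds when the distance from the centre (3, −4) to the line equals the radius 4:
|12·3 + 5·(−4) − k| / √169 = 4
|k − (16)| = 4·13, so k = 68 or k = −36.

k = −36 or k = 68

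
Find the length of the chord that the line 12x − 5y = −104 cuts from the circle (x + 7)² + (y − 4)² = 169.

Centre (−7, 4), r² = 169. Perpendicular distance d from centre to line = |0| / √169 = 0/√169.
Chord = 2√(r² − d²) = 2·√(169) = 26.

26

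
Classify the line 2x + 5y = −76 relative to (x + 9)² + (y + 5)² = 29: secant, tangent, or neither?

neither

d² = (2·(−9) + 5·(−5) − (−76))²/29 = 1089/29; r² = 29.
Since d² > r², the line lies outside the circle.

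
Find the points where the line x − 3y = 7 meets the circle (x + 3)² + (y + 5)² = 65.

Substitute y = (−7 + x)/3:
10x² + 70x − 440 = 0  ⟹  x² + 7x − 44 = 0
x = 4 or x = −11, giving (4, −1) and (−11, −6).

(−11, −6) and (4, −1)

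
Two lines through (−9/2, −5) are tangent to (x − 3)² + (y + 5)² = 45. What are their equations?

A line y − (−5) = m(x − (−9/2)) is tangent when its distance from (3, −5) is 3√5:
[m·(15/2) − (0)]² = 45(m² + 1)
m² − 4 = 0, so m = −2 or m = 2.
With m = −2: 2x + y = −14. With m = 2: 2x − y = −4.

2x + y = −14 and 2x − y = −4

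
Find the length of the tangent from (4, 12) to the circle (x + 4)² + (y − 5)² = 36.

√77

With centre O = (−4, 5), |OP|² = 113 and r² = 36.
Power of the point: PT² = |PO|² − r² = 77, so PT = √77.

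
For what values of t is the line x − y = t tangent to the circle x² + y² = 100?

For a tangent, require d(centre, line) = r = 10.
|1·0 − 1·0 − t| / √2 = 10
|t| = 10√2.

t = ±10√2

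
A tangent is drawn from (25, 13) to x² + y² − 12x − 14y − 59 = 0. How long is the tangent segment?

With centre O = (6, 7), |OP|² = 397 and r² = 144.
The tangent meets the radius at right angles, so tangent² = |PO|² − r² = 397 − 144 = 253.

√253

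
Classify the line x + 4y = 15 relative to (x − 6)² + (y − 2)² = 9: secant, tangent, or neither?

secant

Centre (6, 2), r² = 9. Distance² from centre to line = (−1)²/17 = 1/17.
Since d² < r², the line cuts the circle twice.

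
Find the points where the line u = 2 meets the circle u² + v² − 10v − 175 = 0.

The line gives u = 2. Substituting into the circle:
v² − 10v − 171 = 0
v = 19 or v = −9, giving (2, 19) and (2, −9).

(2, −9) and (2, 19)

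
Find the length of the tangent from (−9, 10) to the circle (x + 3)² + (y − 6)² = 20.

4√2

Centre (−3, 6), r² = 20. |PO|² = (−6)² + (4)² = 52.
The tangent meets the radius at right angles, so tangent² = |PO|² − r² = 52 − 20 = 32.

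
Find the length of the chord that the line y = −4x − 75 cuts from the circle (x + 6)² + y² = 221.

From the line, y = −4x − 75. Substituting:
17x² + 612x + 5440 = 0  ⟹  x² + 36x + 320 = 0
x = −16 or x = −20, giving (−16, −11) and (−20, 5).
Chord length = distance between (−16, −11) and (−20, 5) = √272 = 4√17.

4√17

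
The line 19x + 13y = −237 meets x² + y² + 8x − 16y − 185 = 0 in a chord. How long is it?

Centre (−4, 8), r² = 265. Perpendicular distance d from centre to line = |265| / √530 = 265/√530.
Chord = 2√(r² − d²) = 2·√(265/2) = √530.

√530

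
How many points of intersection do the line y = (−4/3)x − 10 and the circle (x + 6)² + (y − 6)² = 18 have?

0

d² = (4·(−6) + 3·6 − (−30))²/25 = 576/25; r² = 18.
Since d² > r², the line lies outside the circle.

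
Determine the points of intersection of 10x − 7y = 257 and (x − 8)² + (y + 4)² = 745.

Substitute y = (−257 + 10x)/7:
149x² − 5364x + 19072 = 0  ⟹  x² − 36x + 128 = 0
x = 32 or x = 4, giving (32, 9) and (4, −31).

(4, −31) and (32, 9)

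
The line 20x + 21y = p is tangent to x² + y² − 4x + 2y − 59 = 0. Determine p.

p = −213 or p = 251

The line touches the circle iff its distance from (2, −1) is 8:
|20·2 + 21·(−1) − p| / √841 = 8
|p − (19)| = 8·29, so p = 251 or p = −213.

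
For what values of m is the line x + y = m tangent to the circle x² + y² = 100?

m = ±10√2

For a tangent, require d(centre, line) = r = 10.
|1·0 + 1·0 − m| / √2 = 10
|m| = 10√2.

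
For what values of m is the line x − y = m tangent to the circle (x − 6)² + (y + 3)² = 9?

m = 9 ± 3√2

The line touches the circle iff its distance from (6, −3) is 3:
|1·6 − 1·(−3) − m| / √2 = 3
|m − (9)| = 3√2.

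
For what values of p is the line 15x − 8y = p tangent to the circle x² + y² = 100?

p = −170 or p = 170

Tangency holds when the distance from the centre (0, 0) to the line equals the radius 10:
|15·0 − 8·0 − p| / √289 = 10
|p| = 10·17, so p = 170 or p = −170.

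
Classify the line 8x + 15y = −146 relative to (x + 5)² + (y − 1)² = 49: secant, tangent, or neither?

neither

d² = (8·(−5) + 15·1 − (−146))²/289 = 14641/289; r² = 49.
Since d² > r², the line lies outside the circle.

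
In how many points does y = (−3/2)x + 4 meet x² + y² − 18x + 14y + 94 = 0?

2

Substituting the line into the circle gives 13x² − 204x + 664 = 0.
Δ = 41616 − 34528 = 7088.
Two real roots: the line is a secant.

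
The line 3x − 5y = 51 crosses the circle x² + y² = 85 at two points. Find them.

(2, −9) and (7, −6)

From the line, y = (−51 + 3x)/5. Substituting:
34x² − 306x + 476 = 0  ⟹  x² − 9x + 14 = 0
x = 7 or x = 2, giving (7, −6) and (2, −9).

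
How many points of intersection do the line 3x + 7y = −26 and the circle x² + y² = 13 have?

2

Centre (0, 0), r² = 13. Distance² from centre to line = (26)²/58 = 338/29.
Since d² < r², the line cuts the circle twice.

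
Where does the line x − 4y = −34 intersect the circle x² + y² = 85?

(−6, 7) and (2, 9)

Substitute y = (34 + x)/4:
17x² + 68x − 204 = 0  ⟹  x² + 4x − 12 = 0
x = 2 or x = −6, giving (2, 9) and (−6, 7).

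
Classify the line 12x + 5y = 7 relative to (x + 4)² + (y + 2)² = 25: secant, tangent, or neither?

tangent

Centre (−4, −2), r² = 25. Distance² from centre to line = (−65)²/169 = 25.
Since d² = r², the line is tangent.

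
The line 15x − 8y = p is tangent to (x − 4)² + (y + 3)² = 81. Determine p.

p = −69 or p = 237

Tangency holds when the distance from the centre (4, −3) to the line equals the radius 9:
|15·4 − 8·(−3) − p| / √289 = 9
|p − (84)| = 9·17, so p = 237 or p = −69.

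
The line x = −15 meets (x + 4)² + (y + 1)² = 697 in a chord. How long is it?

The distance from (−4, −1) to the line is 11, and r² = 697.
Chord = 2√(r² − d²) = 2·√(576) = 48.

48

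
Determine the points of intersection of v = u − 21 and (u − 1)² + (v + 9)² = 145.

(0, −21) and (13, −8)

From the line, v = u − 21. Substituting:
2u² − 26u = 0  ⟹  u² − 13u = 0
u = 13 or u = 0, giving (13, −8) and (0, −21).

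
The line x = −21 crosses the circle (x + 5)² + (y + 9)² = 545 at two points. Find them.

(−21, −26) and (−21, 8)

The line gives x = −21. Substituting into the circle:
y² + 18y − 208 = 0
y = 8 or y = −26, giving (−21, 8) and (−21, −26).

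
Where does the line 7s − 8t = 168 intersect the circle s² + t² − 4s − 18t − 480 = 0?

(8, −14) and (24, 0)

Express t = (−168 + 7s)/8 and substitute into the circle:
113s² − 3616s + 21696 = 0  ⟹  s² − 32s + 192 = 0
s = 24 or s = 8, giving (24, 0) and (8, −14).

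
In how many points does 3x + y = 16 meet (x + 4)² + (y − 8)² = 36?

Substituting the line into the circle gives 10x² − 40x + 44 = 0.
Δ = 1600 − 1760 = −160.
No real roots: the line does not meet the circle.

0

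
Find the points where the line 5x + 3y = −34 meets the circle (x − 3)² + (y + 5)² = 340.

(−11, 7) and (7, −23)

Substitute y = (−34 − 5x)/3:
34x² + 136x − 2618 = 0  ⟹  x² + 4x − 77 = 0
x = 7 or x = −11, giving (7, −23) and (−11, 7).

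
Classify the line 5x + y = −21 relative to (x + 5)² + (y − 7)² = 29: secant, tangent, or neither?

Substituting the line into the circle gives 26x² + 290x + 780 = 0.
Discriminant = (290)² − 4·26·(780) = 2980 > 0.
Two real roots: the line is a secant.

secant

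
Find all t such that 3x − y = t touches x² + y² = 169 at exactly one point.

The line touches the circle iff its distance from (0, 0) is 13:
|3·0 − 1·0 − t| / √10 = 13
|t| = 13√10.

t = ±13√10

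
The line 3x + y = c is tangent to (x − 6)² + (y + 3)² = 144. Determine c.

c = 15 ± 12√10

The line touches the circle iff its distance from (6, −3) is 12:
|3·6 + 1·(−3) − c| / √10 = 12
|c − (15)| = 12√10.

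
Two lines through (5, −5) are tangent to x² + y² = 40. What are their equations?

A line y − (−5) = m(x − (5)) is tangent when its distance from (0, 0) is 2√10:
[m·(−5) − (5)]² = 40(m² + 1)
3m² − 10m + 3 = 0, so m = 3 or m = 1/3.
With m = 3: 3x − y = 20. With m = 1/3: x − 3y = 20.

3x − y = 20 and x − 3y = 20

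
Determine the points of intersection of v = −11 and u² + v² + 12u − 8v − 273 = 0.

(−16, −11) and (4, −11)

From the line, v = −11. Substituting:
u² + 12u − 64 = 0
u = 4 or u = −16, giving (4, −11) and (−16, −11).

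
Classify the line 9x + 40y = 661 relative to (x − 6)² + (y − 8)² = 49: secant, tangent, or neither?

tangent

d² = (9·6 + 40·8 − (661))²/1681 = 49; r² = 49.
Since d² = r², the line is tangent.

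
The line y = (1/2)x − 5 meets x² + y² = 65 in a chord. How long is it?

Express y = (−10 + x)/2 and substitute into the circle:
5x² − 20x − 160 = 0  ⟹  x² − 4x − 32 = 0
x = 8 or x = −4, giving (8, −1) and (−4, −7).
Chord length = distance between (8, −1) and (−4, −7) = √180 = 6√5.

6√5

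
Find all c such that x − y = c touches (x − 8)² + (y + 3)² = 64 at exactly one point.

The line touches the circle iff its distance from (8, −3) is 8:
|1·8 − 1·(−3) − c| / √2 = 8
|c − (11)| = 8√2.

c = 11 ± 8√2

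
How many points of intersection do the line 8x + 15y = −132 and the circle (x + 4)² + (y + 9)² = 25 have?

d² = (8·(−4) + 15·(−9) − (−132))²/289 = 1225/289; r² = 25.
Since d² < r², the line cuts the circle twice.

2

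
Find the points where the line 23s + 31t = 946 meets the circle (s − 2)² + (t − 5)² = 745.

Express t = (946 − 23s)/31 and substitute into the circle:
1490s² − 40230s − 86420 = 0  ⟹  s² − 27s − 58 = 0
s = 29 or s = −2, giving (29, 9) and (−2, 32).

(−2, 32) and (29, 9)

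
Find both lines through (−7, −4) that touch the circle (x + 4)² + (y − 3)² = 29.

Write the tangent as mx − y + (−4 − m·(−7)) = 0 and set its distance from the centre to √29:
[m·(3) − (7)]² = 29(m² + 1)
10m² + 21m − 10 = 0, so m = 2/5 or m = −5/2.
Through (−7, −4) these give 2x − 5y = 6 and 5x + 2y = −43.

2x − 5y = 6 and 5x + 2y = −43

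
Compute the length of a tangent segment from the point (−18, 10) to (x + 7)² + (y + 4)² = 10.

√307

With centre O = (−7, −4), |OP|² = 317 and r² = 10.
Power of the point: PT² = |PO|² − r² = 307, so PT = √307.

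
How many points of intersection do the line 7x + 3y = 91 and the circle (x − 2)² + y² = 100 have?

Centre (2, 0), r² = 100. Distance² from centre to line = (−77)²/58 = 5929/58.
Since d² > r², the line lies outside the circle.

0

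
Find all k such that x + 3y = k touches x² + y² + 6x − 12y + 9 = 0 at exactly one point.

k = 15 ± 6√10

Tangency holds when the distance from the centre (−3, 6) to the line equals the radius 6:
|1·(−3) + 3·6 − k| / √10 = 6
|k − (15)| = 6√10.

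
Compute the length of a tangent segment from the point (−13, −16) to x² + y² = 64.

The centre is (0, 0) and r = 8. The square of the distance from P to the centre is 169 + 256 = 425.
The tangent meets the radius at right angles, so tangent² = |PO|² − r² = 425 − 64 = 361.

19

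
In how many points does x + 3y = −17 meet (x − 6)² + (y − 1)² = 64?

d² = (1·6 + 3·1 − (−17))²/10 = 338/5; r² = 64.
Since d² > r², the line lies outside the circle.

0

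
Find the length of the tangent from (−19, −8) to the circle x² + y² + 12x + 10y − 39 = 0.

√78

The centre is (−6, −5) and r = 10. The square of the distance from P to the centre is 169 + 9 = 178.
Power of the point: PT² = |PO|² − r² = 78, so PT = √78.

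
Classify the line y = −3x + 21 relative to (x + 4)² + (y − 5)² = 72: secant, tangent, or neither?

neither

Substituting the line into the circle gives 10x² − 88x + 200 = 0.
Discriminant = (−88)² − 4·10·(200) = −256 < 0.
No real roots: the line does not meet the circle.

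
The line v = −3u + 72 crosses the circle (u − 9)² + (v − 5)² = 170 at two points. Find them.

(20, 12) and (22, 6)

From the line, v = −3u + 72. Substituting:
10u² − 420u + 4400 = 0  ⟹  u² − 42u + 440 = 0
u = 22 or u = 20, giving (22, 6) and (20, 12).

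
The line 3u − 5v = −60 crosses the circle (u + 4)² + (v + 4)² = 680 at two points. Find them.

Express v = (60 + 3u)/5 and substitute into the circle:
34u² + 680u − 10200 = 0  ⟹  u² + 20u − 300 = 0
u = 10 or u = −30, giving (10, 18) and (−30, −6).

(−30, −6) and (10, 18)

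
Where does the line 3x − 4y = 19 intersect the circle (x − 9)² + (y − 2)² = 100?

(1, −4) and (17, 8)

Express y = (−19 + 3x)/4 and substitute into the circle:
25x² − 450x + 425 = 0  ⟹  x² − 18x + 17 = 0
x = 17 or x = 1, giving (17, 8) and (1, −4).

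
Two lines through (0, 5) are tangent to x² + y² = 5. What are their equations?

2x + y = 5 and 2x − y = −5

Write the tangent as mx − y + (5 − m·(0)) = 0 and set its distance from the centre to √5:
[m·(0) − (−5)]² = 5(m² + 1)
m² − 4 = 0, so m = −2 or m = 2.
With m = −2: 2x + y = 5. With m = 2: 2x − y = −5.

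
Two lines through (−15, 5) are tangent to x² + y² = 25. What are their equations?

A line y − (5) = m(x − (−15)) is tangent when its distance from (0, 0) is 5:
(15m − (−5))² = 25(m² + 1)
4m² + 3m = 0, so m = −3/4 or m = 0.
With m = −3/4: 3x + 4y = −25. With m = 0: y = 5.

3x + 4y = −25 and y = 5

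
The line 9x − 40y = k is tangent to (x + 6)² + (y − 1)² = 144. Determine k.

k = −586 or k = 398

Tangency holds when the distance from the centre (−6, 1) to the line equals the radius 12:
|9·(−6) − 40·1 − k| / √1681 = 12
|k − (−94)| = 12·41, so k = 398 or k = −586.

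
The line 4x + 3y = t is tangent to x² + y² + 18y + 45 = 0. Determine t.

t = −57 or t = 3

Tangency holds when the distance from the centre (0, −9) to the line equals the radius 6:
|4·0 + 3·(−9) − t| / √25 = 6
|t − (−27)| = 6·5, so t = 3 or t = −57.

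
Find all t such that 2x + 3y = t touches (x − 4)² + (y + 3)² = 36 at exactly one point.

Tangency holds when the distance from the centre (4, −3) to the line equals the radius 6:
|2·4 + 3·(−3) − t| / √13 = 6
|t − (−1)| = 6√13.

t = −1 ± 6√13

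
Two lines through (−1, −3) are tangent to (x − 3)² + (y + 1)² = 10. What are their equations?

Write the tangent as mx − y + (−3 − m·(−1)) = 0 and set its distance from the centre to √10:
(4m − (2))² = 10(m² + 1)
3m² − 8m − 3 = 0, so m = 3 or m = −1/3.
Through (−1, −3) these give 3x − y = 0 and x + 3y = −10.

3x − y = 0 and x + 3y = −10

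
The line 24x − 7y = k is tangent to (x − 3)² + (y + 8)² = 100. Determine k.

The line touches the circle iff its distance from (3, −8) is 10:
|24·3 − 7·(−8) − k| / √625 = 10
|k − (128)| = 10·25, so k = 378 or k = −122.

k = −122 or k = 378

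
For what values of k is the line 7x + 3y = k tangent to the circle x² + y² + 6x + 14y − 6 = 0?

The line touches the circle iff its distance from (−3, −7) is 8:
|7·(−3) + 3·(−7) − k| / √58 = 8
|k − (−42)| = 8√58.

k = −42 ± 8√58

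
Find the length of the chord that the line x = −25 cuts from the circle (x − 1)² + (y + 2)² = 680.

The line gives x = −25. Substituting into the circle:
y² + 4y = 0
y = 0 or y = −4, giving (−25, 0) and (−25, −4).
|(−25, 0) − (−25, −4)| = √((0)² + (4)²) = 4.

4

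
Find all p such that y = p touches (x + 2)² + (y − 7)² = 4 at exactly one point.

Tangency holds when the distance from the centre (−2, 7) to the line equals the radius 2:
|0·(−2) + 1·7 − p| / √1 = 2
|p − (7)| = 2, so p = 9 or p = 5.

p = 5 or p = 9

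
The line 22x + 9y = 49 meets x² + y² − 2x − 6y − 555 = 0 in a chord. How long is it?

2√565

Centre (1, 3), r² = 565. Perpendicular distance d from centre to line = |0| / √565 = 0/√565.
Half the chord is √(r² − d²) = √(565), so the full chord is 2√565.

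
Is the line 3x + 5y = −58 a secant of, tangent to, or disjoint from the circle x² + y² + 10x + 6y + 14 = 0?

Substituting the line into the circle gives 34x² + 508x + 1974 = 0.
Discriminant = (508)² − 4·34·(1974) = −10400 < 0.
No real roots: the line does not meet the circle.

disjoint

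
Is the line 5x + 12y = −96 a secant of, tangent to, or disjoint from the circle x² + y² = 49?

Centre (0, 0), r² = 49. Distance² from centre to line = (96)²/169 = 9216/169.
Since d² > r², the line lies outside the circle.

disjoint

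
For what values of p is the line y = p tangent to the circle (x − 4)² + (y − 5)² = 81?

p = −4 or p = 14

The line touches the circle iff its distance from (4, 5) is 9:
|0·4 + 1·5 − p| / √1 = 9
|p − (5)| = 9, so p = 14 or p = −4.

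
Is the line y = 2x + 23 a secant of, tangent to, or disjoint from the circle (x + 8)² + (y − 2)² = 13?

Substituting the line into the circle gives 5x² + 100x + 492 = 0.
Discriminant = (100)² − 4·5·(492) = 160 > 0.
Two real roots: the line is a secant.

secant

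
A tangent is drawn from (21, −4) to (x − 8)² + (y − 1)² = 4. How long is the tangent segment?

√190

Centre (8, 1), r² = 4. |PO|² = (13)² + (−5)² = 194.
Power of the point: PT² = |PO|² − r² = 190, so PT = √190.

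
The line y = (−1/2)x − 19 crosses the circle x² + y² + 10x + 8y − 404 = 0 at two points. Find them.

From the line, y = (−38 − x)/2. Substituting:
5x² + 100x − 780 = 0  ⟹  x² + 20x − 156 = 0
x = 6 or x = −26, giving (6, −22) and (−26, −6).

(−26, −6) and (6, −22)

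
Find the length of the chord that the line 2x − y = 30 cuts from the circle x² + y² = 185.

2√5

Centre (0, 0), r² = 185. Perpendicular distance d from centre to line = |−30| / √5 = 30/√5.
Half the chord is √(r² − d²) = √(5), so the full chord is 2√5.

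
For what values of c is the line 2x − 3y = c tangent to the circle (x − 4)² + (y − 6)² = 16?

Tangency holds when the distance from the centre (4, 6) to the line equals the radius 4:
|2·4 − 3·6 − c| / √13 = 4
|c − (−10)| = 4√13.

c = −10 ± 4√13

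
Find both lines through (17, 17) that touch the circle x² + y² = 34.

A line y − (17) = m(x − (17)) is tangent when its distance from (0, 0) is √34:
[m·(−17) − (−17)]² = 34(m² + 1)
15m² − 34m + 15 = 0, so m = 3/5 or m = 5/3.
With m = 3/5: 3x − 5y = −34. With m = 5/3: 5x − 3y = 34.

3x − 5y = −34 and 5x − 3y = 34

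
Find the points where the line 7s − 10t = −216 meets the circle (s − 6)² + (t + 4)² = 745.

Substitute t = (216 + 7s)/10:
149s² + 2384s − 5364 = 0  ⟹  s² + 16s − 36 = 0
s = 2 or s = −18, giving (2, 23) and (−18, 9).

(−18, 9) and (2, 23)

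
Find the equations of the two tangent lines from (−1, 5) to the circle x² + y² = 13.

3x − 2y = −13 and 2x + 3y = 13

A line y − (5) = m(x − (−1)) is tangent when its distance from (0, 0) is √13:
[m·(1) − (−5)]² = 13(m² + 1)
6m² − 5m − 6 = 0, so m = 3/2 or m = −2/3.
With m = 3/2: 3x − 2y = −13. With m = −2/3: 2x + 3y = 13.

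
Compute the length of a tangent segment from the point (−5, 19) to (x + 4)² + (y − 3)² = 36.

Centre (−4, 3), r² = 36. |PO|² = (−1)² + (16)² = 257.
The tangent meets the radius at right angles, so tangent² = |PO|² − r² = 257 − 36 = 221.

√221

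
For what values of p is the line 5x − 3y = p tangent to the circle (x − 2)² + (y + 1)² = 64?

Tangency holds when the distance from the centre (2, −1) to the line equals the radius 8:
|5·2 − 3·(−1) − p| / √34 = 8
|p − (13)| = 8√34.

p = 13 ± 8√34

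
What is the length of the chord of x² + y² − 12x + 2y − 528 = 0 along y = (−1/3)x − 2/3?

The distance from (6, −1) to the line is 5/√10, and r² = 565.
Half the chord is √(r² − d²) = √(1125/2), so the full chord is 15√10.

15√10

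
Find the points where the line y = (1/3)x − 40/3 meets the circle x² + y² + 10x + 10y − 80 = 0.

Substitute y = (−40 + x)/3:
10x² + 40x − 320 = 0  ⟹  x² + 4x − 32 = 0
x = 4 or x = −8, giving (4, −12) and (−8, −16).

(−8, −16) and (4, −12)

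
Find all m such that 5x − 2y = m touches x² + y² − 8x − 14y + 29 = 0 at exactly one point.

For a tangent, require d(centre, line) = r = 6.
|5·4 − 2·7 − m| / √29 = 6
|m − (6)| = 6√29.

m = 6 ± 6√29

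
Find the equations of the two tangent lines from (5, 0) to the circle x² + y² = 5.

A line y − (0) = m(x − (5)) is tangent when its distance from (0, 0) is √5:
(−5m − (0))² = 5(m² + 1)
4m² − 1 = 0, so m = 1/2 or m = −1/2.
With m = 1/2: x − 2y = 5. With m = −1/2: x + 2y = 5.

x − 2y = 5 and x + 2y = 5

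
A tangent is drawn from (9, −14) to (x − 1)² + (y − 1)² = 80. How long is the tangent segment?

√209

The centre is (1, 1) and r = 4√5. The square of the distance from P to the centre is 64 + 225 = 289.
Power of the point: PT² = |PO|² − r² = 209, so PT = √209.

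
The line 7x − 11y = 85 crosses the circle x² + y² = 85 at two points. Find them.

(−2, −9) and (9, −2)

Express y = (−85 + 7x)/11 and substitute into the circle:
170x² − 1190x − 3060 = 0  ⟹  x² − 7x − 18 = 0
x = 9 or x = −2, giving (9, −2) and (−2, −9).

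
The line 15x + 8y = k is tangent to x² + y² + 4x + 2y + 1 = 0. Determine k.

Tangency holds when the distance from the centre (−2, −1) to the line equals the radius 2:
|15·(−2) + 8·(−1) − k| / √289 = 2
|k − (−38)| = 2·17, so k = −4 or k = −72.

k = −72 or k = −4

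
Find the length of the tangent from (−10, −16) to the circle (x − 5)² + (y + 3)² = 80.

With centre O = (5, −3), |OP|² = 394 and r² = 80.
The tangent meets the radius at right angles, so tangent² = |PO|² − r² = 394 − 80 = 314.

√314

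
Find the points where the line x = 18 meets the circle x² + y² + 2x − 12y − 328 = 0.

(18, 4) and (18, 8)

The line gives x = 18. Substituting into the circle:
y² − 12y + 32 = 0
y = 8 or y = 4, giving (18, 8) and (18, 4).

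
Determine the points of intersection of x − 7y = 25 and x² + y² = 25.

(−3, −4) and (4, −3)

Express y = (−25 + x)/7 and substitute into the circle:
50x² − 50x − 600 = 0  ⟹  x² − x − 12 = 0
x = 4 or x = −3, giving (4, −3) and (−3, −4).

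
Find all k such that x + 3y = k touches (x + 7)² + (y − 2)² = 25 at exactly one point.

k = −1 ± 5√10

The line touches the circle iff its distance from (−7, 2) is 5:
|1·(−7) + 3·2 − k| / √10 = 5
|k − (−1)| = 5√10.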